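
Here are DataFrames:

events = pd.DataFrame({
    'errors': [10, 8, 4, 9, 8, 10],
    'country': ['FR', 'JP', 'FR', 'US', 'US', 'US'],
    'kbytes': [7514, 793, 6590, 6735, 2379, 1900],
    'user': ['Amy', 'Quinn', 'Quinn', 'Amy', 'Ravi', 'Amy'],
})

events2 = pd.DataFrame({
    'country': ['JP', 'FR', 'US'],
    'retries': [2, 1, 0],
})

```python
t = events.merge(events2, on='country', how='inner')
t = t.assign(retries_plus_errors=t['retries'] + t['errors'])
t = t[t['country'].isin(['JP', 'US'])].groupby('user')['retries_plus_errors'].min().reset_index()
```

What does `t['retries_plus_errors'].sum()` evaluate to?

merge on 'country' (how='inner') → 6 rows:
   errors country  kbytes   user  retries
0      10      FR    7514    Amy        1
1       8      JP     793  Quinn        2
2       4      FR    6590  Quinn        1
3       9      US    6735    Amy        0
4       8      US    2379   Ravi        0
5      10      US    1900    Amy        0
add column retries_plus_errors = t['retries'] + t['errors']:
   errors country  kbytes   user  retries  retries_plus_errors
0      10      FR    7514    Amy        1                   11
1       8      JP     793  Quinn        2                   10
2       4      FR    6590  Quinn        1                    5
3       9      US    6735    Amy        0                    9
4       8      US    2379   Ravi        0                    8
5      10      US    1900    Amy        0                   10
filter rows where country in ['JP', 'US']:
   errors country  kbytes   user  retries  retries_plus_errors
1       8      JP     793  Quinn        2                   10
3       9      US    6735    Amy        0                    9
4       8      US    2379   Ravi        0                    8
5      10      US    1900    Amy        0                   10
group by user, min of retries_plus_errors:
user
Amy       9
Quinn    10
Ravi      8
Name: retries_plus_errors, dtype: int64
reset_index():
    user  retries_plus_errors
0    Amy                    9
1  Quinn                   10
2   Ravi                    8

27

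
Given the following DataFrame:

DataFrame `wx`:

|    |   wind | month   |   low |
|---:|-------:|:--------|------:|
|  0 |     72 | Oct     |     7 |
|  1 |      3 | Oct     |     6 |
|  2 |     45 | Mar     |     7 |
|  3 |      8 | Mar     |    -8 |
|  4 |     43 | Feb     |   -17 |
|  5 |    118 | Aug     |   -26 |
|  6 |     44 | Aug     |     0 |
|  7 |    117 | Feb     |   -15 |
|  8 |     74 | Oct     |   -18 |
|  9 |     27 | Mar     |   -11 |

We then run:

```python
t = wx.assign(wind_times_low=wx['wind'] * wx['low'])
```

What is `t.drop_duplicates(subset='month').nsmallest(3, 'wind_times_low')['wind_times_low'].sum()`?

add column wind_times_low = wx['wind'] * wx['low']:
   wind month  low  wind_times_low
0    72   Oct    7             504
1     3   Oct    6              18
2    45   Mar    7             315
3     8   Mar   -8             -64
4    43   Feb  -17            -731
5   118   Aug  -26           -3068
6    44   Aug    0               0
7   117   Feb  -15           -1755
8    74   Oct  -18           -1332
9    27   Mar  -11            -297
drop duplicate month (keep=first):
   wind month  low  wind_times_low
0    72   Oct    7             504
2    45   Mar    7             315
4    43   Feb  -17            -731
5   118   Aug  -26           -3068
take 3 rows with smallest wind_times_low:
   wind month  low  wind_times_low
5   118   Aug  -26           -3068
4    43   Feb  -17            -731
2    45   Mar    7             315

-3484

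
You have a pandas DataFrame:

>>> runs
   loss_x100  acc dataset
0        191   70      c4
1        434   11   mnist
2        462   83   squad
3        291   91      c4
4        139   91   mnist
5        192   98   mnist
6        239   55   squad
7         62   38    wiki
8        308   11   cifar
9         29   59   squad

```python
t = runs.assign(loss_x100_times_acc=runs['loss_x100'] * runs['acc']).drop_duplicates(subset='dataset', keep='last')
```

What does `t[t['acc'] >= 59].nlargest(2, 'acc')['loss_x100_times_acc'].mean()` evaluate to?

add column loss_x100_times_acc = runs['loss_x100'] * runs['acc']:
   loss_x100  acc dataset  loss_x100_times_acc
0        191   70      c4                13370
1        434   11   mnist                 4774
2        462   83   squad                38346
3        291   91      c4                26481
4        139   91   mnist                12649
5        192   98   mnist                18816
6        239   55   squad                13145
7         62   38    wiki                 2356
8        308   11   cifar                 3388
9         29   59   squad                 1711
drop duplicate dataset (keep=last):
   loss_x100  acc dataset  loss_x100_times_acc
3        291   91      c4                26481
5        192   98   mnist                18816
7         62   38    wiki                 2356
8        308   11   cifar                 3388
9         29   59   squad                 1711
filter rows where acc >= 59:
   loss_x100  acc dataset  loss_x100_times_acc
3        291   91      c4                26481
5        192   98   mnist                18816
9         29   59   squad                 1711
take 2 rows with largest acc:
   loss_x100  acc dataset  loss_x100_times_acc
5        192   98   mnist                18816
3        291   91      c4                26481
The mean of column 'loss_x100_times_acc' is 22648.5.

22648.5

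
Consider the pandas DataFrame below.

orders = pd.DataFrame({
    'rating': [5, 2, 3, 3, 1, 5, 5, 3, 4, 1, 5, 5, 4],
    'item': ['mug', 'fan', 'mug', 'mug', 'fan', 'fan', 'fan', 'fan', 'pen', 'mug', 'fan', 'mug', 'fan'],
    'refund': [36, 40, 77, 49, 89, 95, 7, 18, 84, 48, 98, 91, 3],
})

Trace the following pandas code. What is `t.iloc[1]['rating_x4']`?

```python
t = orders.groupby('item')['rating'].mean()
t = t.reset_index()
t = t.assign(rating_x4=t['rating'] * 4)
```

group by item, mean of rating:
item
fan    3.571429
mug    3.400000
pen    4.000000
Name: rating, dtype: float64
reset_index():
  item    rating
0  fan  3.571429
1  mug  3.400000
2  pen  4.000000
add column rating_x4 = t['rating'] * 4:
  item    rating  rating_x4
0  fan  3.571429  14.285714
1  mug  3.400000  13.600000
2  pen  4.000000  16.000000
Reading off the value at position 1, column 'rating_x4', we get 13.6.

13.6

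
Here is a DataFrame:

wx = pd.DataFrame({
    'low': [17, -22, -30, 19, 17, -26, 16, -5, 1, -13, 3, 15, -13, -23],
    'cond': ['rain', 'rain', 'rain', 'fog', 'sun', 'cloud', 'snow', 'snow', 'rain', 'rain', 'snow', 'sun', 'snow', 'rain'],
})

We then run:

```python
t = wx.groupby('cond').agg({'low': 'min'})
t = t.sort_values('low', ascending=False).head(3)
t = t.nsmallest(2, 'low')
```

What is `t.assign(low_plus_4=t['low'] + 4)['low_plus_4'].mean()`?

group by cond, min of low:
       low
cond      
cloud  -26
fog     19
rain   -30
snow   -13
sun     15
sort by low descending:
       low
cond      
fog     19
sun     15
snow   -13
cloud  -26
rain   -30
take first 3 rows:
      low
cond     
fog    19
sun    15
snow  -13
take 2 rows with smallest low:
      low
cond     
snow  -13
sun    15
add column low_plus_4 = t['low'] + 4:
      low  low_plus_4
cond                 
snow  -13          -9
sun    15          19

5.0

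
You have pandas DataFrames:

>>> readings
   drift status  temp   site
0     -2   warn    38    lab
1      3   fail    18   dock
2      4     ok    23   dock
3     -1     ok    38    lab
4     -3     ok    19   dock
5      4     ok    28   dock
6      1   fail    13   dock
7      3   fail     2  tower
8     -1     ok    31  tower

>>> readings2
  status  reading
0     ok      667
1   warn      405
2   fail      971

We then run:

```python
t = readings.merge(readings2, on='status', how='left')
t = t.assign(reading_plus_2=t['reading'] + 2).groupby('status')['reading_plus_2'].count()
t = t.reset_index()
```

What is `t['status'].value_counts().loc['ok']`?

merge on 'status' (how='left') → 9 rows:
   drift status  temp   site  reading
0     -2   warn    38    lab      405
1      3   fail    18   dock      971
2      4     ok    23   dock      667
3     -1     ok    38    lab      667
4     -3     ok    19   dock      667
5      4     ok    28   dock      667
6      1   fail    13   dock      971
7      3   fail     2  tower      971
8     -1     ok    31  tower      667
add column reading_plus_2 = t['reading'] + 2:
   drift status  temp   site  reading  reading_plus_2
0     -2   warn    38    lab      405             407
1      3   fail    18   dock      971             973
2      4     ok    23   dock      667             669
3     -1     ok    38    lab      667             669
4     -3     ok    19   dock      667             669
5      4     ok    28   dock      667             669
6      1   fail    13   dock      971             973
7      3   fail     2  tower      971             973
8     -1     ok    31  tower      667             669
group by status, count of reading_plus_2:
status
fail    3
ok      5
warn    1
Name: reading_plus_2, dtype: int64
reset_index():
  status  reading_plus_2
0   fail               3
1     ok               5
2   warn               1
value_counts of status:
status
fail    1
ok      1
warn    1
Name: count, dtype: int64

1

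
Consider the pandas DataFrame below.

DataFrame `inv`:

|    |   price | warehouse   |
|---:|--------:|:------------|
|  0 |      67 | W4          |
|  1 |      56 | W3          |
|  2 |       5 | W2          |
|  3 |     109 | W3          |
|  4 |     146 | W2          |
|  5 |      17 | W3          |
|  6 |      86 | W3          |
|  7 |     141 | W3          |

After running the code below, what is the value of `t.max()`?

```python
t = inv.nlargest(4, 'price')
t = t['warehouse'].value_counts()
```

3

take 4 rows with largest price:
   price warehouse
4    146        W2
7    141        W3
3    109        W3
6     86        W3
value_counts of warehouse:
warehouse
W3    3
W2    1
Name: count, dtype: int64
Hence 3.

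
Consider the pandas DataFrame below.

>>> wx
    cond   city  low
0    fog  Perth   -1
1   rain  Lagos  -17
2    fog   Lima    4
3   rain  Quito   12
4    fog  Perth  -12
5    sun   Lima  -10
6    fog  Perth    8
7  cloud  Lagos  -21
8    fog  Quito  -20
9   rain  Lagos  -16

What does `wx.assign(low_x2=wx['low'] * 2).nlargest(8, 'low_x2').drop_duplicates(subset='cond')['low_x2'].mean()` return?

add column low_x2 = wx['low'] * 2:
    cond   city  low  low_x2
0    fog  Perth   -1      -2
1   rain  Lagos  -17     -34
2    fog   Lima    4       8
3   rain  Quito   12      24
4    fog  Perth  -12     -24
5    sun   Lima  -10     -20
6    fog  Perth    8      16
7  cloud  Lagos  -21     -42
8    fog  Quito  -20     -40
9   rain  Lagos  -16     -32
take 8 rows with largest low_x2:
   cond   city  low  low_x2
3  rain  Quito   12      24
6   fog  Perth    8      16
2   fog   Lima    4       8
0   fog  Perth   -1      -2
5   sun   Lima  -10     -20
4   fog  Perth  -12     -24
9  rain  Lagos  -16     -32
1  rain  Lagos  -17     -34
drop duplicate cond (keep=first):
   cond   city  low  low_x2
3  rain  Quito   12      24
6   fog  Perth    8      16
5   sun   Lima  -10     -20

6.66666666667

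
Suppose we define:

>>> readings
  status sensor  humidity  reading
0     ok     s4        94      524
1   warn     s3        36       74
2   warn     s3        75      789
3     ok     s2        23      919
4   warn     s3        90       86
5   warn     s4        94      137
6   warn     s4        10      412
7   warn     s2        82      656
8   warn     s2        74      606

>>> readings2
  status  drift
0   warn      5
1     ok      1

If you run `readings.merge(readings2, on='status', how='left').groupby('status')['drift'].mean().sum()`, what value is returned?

6.0

merge on 'status' (how='left') → 9 rows:
  status sensor  humidity  reading  drift
0     ok     s4        94      524      1
1   warn     s3        36       74      5
2   warn     s3        75      789      5
3     ok     s2        23      919      1
4   warn     s3        90       86      5
5   warn     s4        94      137      5
6   warn     s4        10      412      5
7   warn     s2        82      656      5
8   warn     s2        74      606      5
group by status, mean of drift:
status
ok      1.0
warn    5.0
Name: drift, dtype: float64
Reading off the sum of the resulting series, we get 6.0.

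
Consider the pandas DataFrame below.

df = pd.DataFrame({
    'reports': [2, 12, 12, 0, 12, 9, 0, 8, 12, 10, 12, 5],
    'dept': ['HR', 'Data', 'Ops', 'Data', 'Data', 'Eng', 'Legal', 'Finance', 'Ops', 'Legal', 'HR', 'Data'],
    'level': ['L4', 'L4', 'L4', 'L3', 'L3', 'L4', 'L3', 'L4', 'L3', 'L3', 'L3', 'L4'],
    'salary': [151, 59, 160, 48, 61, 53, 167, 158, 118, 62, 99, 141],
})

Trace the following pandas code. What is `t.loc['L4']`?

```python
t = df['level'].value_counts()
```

6

value_counts of level:
level
L4    6
L3    6
Name: count, dtype: int64
Then the value at index 'L4': 6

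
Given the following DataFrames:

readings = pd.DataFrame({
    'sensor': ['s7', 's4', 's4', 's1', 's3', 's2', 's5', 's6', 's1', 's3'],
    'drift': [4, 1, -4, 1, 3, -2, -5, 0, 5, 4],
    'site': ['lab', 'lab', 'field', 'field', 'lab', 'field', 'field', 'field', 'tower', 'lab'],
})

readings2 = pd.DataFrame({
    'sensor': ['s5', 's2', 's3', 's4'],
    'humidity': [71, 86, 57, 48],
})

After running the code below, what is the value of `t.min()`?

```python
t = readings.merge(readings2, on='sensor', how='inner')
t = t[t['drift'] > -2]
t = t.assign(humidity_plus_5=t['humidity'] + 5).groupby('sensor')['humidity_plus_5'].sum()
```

53

merge on 'sensor' (how='inner') → 6 rows:
  sensor  drift   site  humidity
0     s4      1    lab        48
1     s4     -4  field        48
2     s3      3    lab        57
3     s2     -2  field        86
4     s5     -5  field        71
5     s3      4    lab        57
filter rows where drift > -2:
  sensor  drift site  humidity
0     s4      1  lab        48
2     s3      3  lab        57
5     s3      4  lab        57
add column humidity_plus_5 = t['humidity'] + 5:
  sensor  drift site  humidity  humidity_plus_5
0     s4      1  lab        48               53
2     s3      3  lab        57               62
5     s3      4  lab        57               62
group by sensor, sum of humidity_plus_5:
sensor
s3    124
s4     53
Name: humidity_plus_5, dtype: int64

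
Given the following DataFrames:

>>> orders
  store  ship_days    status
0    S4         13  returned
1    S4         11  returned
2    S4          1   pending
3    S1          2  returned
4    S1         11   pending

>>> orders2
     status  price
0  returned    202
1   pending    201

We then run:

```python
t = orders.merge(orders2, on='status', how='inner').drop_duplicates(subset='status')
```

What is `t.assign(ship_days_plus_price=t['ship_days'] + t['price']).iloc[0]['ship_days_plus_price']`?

215

merge on 'status' (how='inner') → 5 rows:
  store  ship_days    status  price
0    S4         13  returned    202
1    S4         11  returned    202
2    S4          1   pending    201
3    S1          2  returned    202
4    S1         11   pending    201
drop duplicate status (keep=first):
  store  ship_days    status  price
0    S4         13  returned    202
2    S4          1   pending    201
add column ship_days_plus_price = t['ship_days'] + t['price']:
  store  ship_days    status  price  ship_days_plus_price
0    S4         13  returned    202                   215
2    S4          1   pending    201                   202
The value at position 0, column 'ship_days_plus_price' is 215.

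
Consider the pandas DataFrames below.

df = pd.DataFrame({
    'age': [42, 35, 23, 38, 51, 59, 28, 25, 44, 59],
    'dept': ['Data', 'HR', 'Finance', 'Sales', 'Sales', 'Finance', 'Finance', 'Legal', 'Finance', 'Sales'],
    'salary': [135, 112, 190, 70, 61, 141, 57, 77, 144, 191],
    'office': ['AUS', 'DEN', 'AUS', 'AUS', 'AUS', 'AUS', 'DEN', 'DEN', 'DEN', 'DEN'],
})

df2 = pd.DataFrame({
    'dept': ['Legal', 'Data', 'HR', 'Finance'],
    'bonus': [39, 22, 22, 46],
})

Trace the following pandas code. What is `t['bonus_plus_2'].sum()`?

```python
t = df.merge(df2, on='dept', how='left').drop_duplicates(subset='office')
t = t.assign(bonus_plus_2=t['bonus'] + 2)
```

merge on 'dept' (how='left') → 10 rows:
   age     dept  salary office  bonus
0   42     Data     135    AUS   22.0
1   35       HR     112    DEN   22.0
2   23  Finance     190    AUS   46.0
3   38    Sales      70    AUS    NaN
4   51    Sales      61    AUS    NaN
5   59  Finance     141    AUS   46.0
6   28  Finance      57    DEN   46.0
7   25    Legal      77    DEN   39.0
8   44  Finance     144    DEN   46.0
9   59    Sales     191    DEN    NaN
drop duplicate office (keep=first):
   age  dept  salary office  bonus
0   42  Data     135    AUS   22.0
1   35    HR     112    DEN   22.0
add column bonus_plus_2 = t['bonus'] + 2:
   age  dept  salary office  bonus  bonus_plus_2
0   42  Data     135    AUS   22.0          24.0
1   35    HR     112    DEN   22.0          24.0

48.0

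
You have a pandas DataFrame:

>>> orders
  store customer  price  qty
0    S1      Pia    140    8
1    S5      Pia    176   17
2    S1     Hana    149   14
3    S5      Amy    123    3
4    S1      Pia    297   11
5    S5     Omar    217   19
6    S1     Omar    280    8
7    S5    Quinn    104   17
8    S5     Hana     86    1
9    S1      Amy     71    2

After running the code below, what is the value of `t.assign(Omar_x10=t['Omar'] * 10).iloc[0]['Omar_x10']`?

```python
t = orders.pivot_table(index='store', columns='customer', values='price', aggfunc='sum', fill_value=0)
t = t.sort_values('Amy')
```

2800

pivot: rows=store, cols=customer, sum(price):
customer  Amy  Hana  Omar  Pia  Quinn
store                                
S1         71   149   280  437      0
S5        123    86   217  176    104
sort by Amy:
customer  Amy  Hana  Omar  Pia  Quinn
store                                
S1         71   149   280  437      0
S5        123    86   217  176    104
add column Omar_x10 = t['Omar'] * 10:
customer  Amy  Hana  Omar  Pia  Quinn  Omar_x10
store                                          
S1         71   149   280  437      0      2800
S5        123    86   217  176    104      2170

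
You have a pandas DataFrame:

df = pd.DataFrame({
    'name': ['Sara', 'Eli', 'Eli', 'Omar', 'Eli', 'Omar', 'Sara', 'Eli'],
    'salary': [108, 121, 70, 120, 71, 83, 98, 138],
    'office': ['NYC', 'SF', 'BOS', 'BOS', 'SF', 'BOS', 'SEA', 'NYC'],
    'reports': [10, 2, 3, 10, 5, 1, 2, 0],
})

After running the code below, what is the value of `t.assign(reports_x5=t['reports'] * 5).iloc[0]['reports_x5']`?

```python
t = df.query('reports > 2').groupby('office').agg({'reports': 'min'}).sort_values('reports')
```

15

filter rows where reports > 2:
   name  salary office  reports
0  Sara     108    NYC       10
2   Eli      70    BOS        3
3  Omar     120    BOS       10
4   Eli      71     SF        5
group by office, min of reports:
        reports
office         
BOS           3
NYC          10
SF            5
sort by reports:
        reports
office         
BOS           3
SF            5
NYC          10
add column reports_x5 = t['reports'] * 5:
        reports  reports_x5
office                     
BOS           3          15
SF            5          25
NYC          10          50
Taking the value at position 0, column 'reports_x5' gives 15.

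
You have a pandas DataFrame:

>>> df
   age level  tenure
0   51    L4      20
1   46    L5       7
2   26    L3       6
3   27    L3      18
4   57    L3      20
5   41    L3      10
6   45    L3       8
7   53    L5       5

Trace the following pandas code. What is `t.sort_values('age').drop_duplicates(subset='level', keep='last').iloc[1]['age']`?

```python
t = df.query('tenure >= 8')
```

57

filter rows where tenure >= 8:
   age level  tenure
0   51    L4      20
3   27    L3      18
4   57    L3      20
5   41    L3      10
6   45    L3       8
sort by age:
   age level  tenure
3   27    L3      18
5   41    L3      10
6   45    L3       8
0   51    L4      20
4   57    L3      20
drop duplicate level (keep=last):
   age level  tenure
0   51    L4      20
4   57    L3      20
Finally, value at position 1, column 'age' = 57.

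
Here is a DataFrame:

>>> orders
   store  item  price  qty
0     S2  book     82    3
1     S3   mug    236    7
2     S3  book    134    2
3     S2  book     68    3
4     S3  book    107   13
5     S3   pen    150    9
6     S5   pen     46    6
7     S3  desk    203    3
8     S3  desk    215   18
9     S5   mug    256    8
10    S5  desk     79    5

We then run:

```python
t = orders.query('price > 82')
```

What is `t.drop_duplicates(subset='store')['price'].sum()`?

492

filter rows where price > 82:
  store  item  price  qty
1    S3   mug    236    7
2    S3  book    134    2
4    S3  book    107   13
5    S3   pen    150    9
7    S3  desk    203    3
8    S3  desk    215   18
9    S5   mug    256    8
drop duplicate store (keep=first):
  store item  price  qty
1    S3  mug    236    7
9    S5  mug    256    8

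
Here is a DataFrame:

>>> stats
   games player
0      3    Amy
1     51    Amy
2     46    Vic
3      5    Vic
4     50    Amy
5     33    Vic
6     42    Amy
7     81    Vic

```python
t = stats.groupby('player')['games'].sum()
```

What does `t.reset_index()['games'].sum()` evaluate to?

group by player, sum of games:
player
Amy    146
Vic    165
Name: games, dtype: int64
reset_index():
  player  games
0    Amy    146
1    Vic    165
sum of column 'games' → 311

311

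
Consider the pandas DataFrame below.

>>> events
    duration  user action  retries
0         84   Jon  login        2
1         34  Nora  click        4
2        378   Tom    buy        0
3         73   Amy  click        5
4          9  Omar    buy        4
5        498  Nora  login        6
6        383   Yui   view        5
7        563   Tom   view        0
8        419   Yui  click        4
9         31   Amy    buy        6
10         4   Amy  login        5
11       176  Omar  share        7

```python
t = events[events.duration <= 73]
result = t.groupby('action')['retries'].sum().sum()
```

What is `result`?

24

filter rows where duration <= 73:
    duration  user action  retries
1         34  Nora  click        4
3         73   Amy  click        5
4          9  Omar    buy        4
9         31   Amy    buy        6
10         4   Amy  login        5
group by action, sum of retries:
action
buy      10
click     9
login     5
Name: retries, dtype: int64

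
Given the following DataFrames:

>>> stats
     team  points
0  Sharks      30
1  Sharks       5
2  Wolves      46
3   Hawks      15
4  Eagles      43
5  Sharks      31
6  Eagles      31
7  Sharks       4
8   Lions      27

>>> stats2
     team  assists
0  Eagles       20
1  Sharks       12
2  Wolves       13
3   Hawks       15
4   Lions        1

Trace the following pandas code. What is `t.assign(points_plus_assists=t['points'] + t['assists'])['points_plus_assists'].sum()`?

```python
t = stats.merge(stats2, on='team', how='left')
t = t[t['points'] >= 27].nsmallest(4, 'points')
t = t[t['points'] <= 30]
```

70

merge on 'team' (how='left') → 9 rows:
     team  points  assists
0  Sharks      30       12
1  Sharks       5       12
2  Wolves      46       13
3   Hawks      15       15
4  Eagles      43       20
5  Sharks      31       12
6  Eagles      31       20
7  Sharks       4       12
8   Lions      27        1
filter rows where points >= 27:
     team  points  assists
0  Sharks      30       12
2  Wolves      46       13
4  Eagles      43       20
5  Sharks      31       12
6  Eagles      31       20
8   Lions      27        1
take 4 rows with smallest points:
     team  points  assists
8   Lions      27        1
0  Sharks      30       12
5  Sharks      31       12
6  Eagles      31       20
filter rows where points <= 30:
     team  points  assists
8   Lions      27        1
0  Sharks      30       12
add column points_plus_assists = t['points'] + t['assists']:
     team  points  assists  points_plus_assists
8   Lions      27        1                   28
0  Sharks      30       12                   42
Taking the sum of column 'points_plus_assists' gives 70.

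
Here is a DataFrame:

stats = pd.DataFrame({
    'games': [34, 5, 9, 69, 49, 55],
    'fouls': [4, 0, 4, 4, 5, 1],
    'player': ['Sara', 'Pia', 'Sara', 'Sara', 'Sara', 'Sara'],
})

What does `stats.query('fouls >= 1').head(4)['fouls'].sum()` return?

filter rows where fouls >= 1:
   games  fouls player
0     34      4   Sara
2      9      4   Sara
3     69      4   Sara
4     49      5   Sara
5     55      1   Sara
take first 4 rows:
   games  fouls player
0     34      4   Sara
2      9      4   Sara
3     69      4   Sara
4     49      5   Sara
sum of column 'fouls' → 17

17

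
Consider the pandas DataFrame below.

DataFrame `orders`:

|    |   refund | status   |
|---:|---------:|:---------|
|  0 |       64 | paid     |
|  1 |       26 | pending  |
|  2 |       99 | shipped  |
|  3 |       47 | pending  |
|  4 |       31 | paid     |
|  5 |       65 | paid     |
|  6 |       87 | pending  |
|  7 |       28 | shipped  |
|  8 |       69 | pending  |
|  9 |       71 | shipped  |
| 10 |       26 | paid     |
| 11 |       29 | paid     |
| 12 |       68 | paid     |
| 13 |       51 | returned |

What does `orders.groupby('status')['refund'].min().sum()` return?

131

group by status, min of refund:
status
paid        26
pending     26
returned    51
shipped     28
Name: refund, dtype: int64
Finally, sum of the resulting series = 131.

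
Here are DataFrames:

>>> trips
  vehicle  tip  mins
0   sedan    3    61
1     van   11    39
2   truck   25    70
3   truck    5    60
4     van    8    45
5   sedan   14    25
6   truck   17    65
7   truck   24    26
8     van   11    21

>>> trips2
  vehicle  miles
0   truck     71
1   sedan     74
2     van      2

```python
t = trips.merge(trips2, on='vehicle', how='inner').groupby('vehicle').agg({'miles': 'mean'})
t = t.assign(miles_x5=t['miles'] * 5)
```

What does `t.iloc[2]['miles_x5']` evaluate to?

10.0

merge on 'vehicle' (how='inner') → 9 rows:
  vehicle  tip  mins  miles
0   sedan    3    61     74
1     van   11    39      2
2   truck   25    70     71
3   truck    5    60     71
4     van    8    45      2
5   sedan   14    25     74
6   truck   17    65     71
7   truck   24    26     71
8     van   11    21      2
group by vehicle, mean of miles:
         miles
vehicle       
sedan     74.0
truck     71.0
van        2.0
add column miles_x5 = t['miles'] * 5:
         miles  miles_x5
vehicle                 
sedan     74.0     370.0
truck     71.0     355.0
van        2.0      10.0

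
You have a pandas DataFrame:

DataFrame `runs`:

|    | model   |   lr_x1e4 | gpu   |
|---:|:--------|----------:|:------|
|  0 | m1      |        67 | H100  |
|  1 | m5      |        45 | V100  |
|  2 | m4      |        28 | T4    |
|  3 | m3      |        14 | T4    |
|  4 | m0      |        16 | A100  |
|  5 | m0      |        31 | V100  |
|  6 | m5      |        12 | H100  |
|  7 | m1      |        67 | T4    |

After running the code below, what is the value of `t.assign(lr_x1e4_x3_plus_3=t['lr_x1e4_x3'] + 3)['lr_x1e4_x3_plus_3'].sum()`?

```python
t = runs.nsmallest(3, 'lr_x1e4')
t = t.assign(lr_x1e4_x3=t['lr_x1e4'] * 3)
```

135

take 3 rows with smallest lr_x1e4:
  model  lr_x1e4   gpu
6    m5       12  H100
3    m3       14    T4
4    m0       16  A100
add column lr_x1e4_x3 = t['lr_x1e4'] * 3:
  model  lr_x1e4   gpu  lr_x1e4_x3
6    m5       12  H100          36
3    m3       14    T4          42
4    m0       16  A100          48
add column lr_x1e4_x3_plus_3 = t['lr_x1e4_x3'] + 3:
  model  lr_x1e4   gpu  lr_x1e4_x3  lr_x1e4_x3_plus_3
6    m5       12  H100          36                 39
3    m3       14    T4          42                 45
4    m0       16  A100          48                 51
The sum of column 'lr_x1e4_x3_plus_3' is 135.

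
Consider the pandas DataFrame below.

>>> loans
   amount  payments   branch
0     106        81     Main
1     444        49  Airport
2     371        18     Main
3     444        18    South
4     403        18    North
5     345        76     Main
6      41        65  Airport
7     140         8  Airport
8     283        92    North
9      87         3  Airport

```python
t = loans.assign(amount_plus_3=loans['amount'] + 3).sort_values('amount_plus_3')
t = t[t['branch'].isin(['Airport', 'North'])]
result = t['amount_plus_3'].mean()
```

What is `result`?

236.0

add column amount_plus_3 = loans['amount'] + 3:
   amount  payments   branch  amount_plus_3
0     106        81     Main            109
1     444        49  Airport            447
2     371        18     Main            374
3     444        18    South            447
4     403        18    North            406
5     345        76     Main            348
6      41        65  Airport             44
7     140         8  Airport            143
8     283        92    North            286
9      87         3  Airport             90
sort by amount_plus_3:
   amount  payments   branch  amount_plus_3
6      41        65  Airport             44
9      87         3  Airport             90
0     106        81     Main            109
7     140         8  Airport            143
8     283        92    North            286
5     345        76     Main            348
2     371        18     Main            374
4     403        18    North            406
1     444        49  Airport            447
3     444        18    South            447
filter rows where branch in ['Airport', 'North']:
   amount  payments   branch  amount_plus_3
6      41        65  Airport             44
9      87         3  Airport             90
7     140         8  Airport            143
8     283        92    North            286
4     403        18    North            406
1     444        49  Airport            447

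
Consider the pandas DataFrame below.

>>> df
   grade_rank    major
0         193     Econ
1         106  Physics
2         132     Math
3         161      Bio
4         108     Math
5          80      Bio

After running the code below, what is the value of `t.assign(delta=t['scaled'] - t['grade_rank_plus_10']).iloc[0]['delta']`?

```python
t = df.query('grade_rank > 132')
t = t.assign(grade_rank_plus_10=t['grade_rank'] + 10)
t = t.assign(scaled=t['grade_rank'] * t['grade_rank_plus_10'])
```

filter rows where grade_rank > 132:
   grade_rank major
0         193  Econ
3         161   Bio
add column grade_rank_plus_10 = t['grade_rank'] + 10:
   grade_rank major  grade_rank_plus_10
0         193  Econ                 203
3         161   Bio                 171
add column scaled = t['grade_rank'] * t['grade_rank_plus_10']:
   grade_rank major  grade_rank_plus_10  scaled
0         193  Econ                 203   39179
3         161   Bio                 171   27531
add column delta = t['scaled'] - t['grade_rank_plus_10']:
   grade_rank major  grade_rank_plus_10  scaled  delta
0         193  Econ                 203   39179  38976
3         161   Bio                 171   27531  27360

38976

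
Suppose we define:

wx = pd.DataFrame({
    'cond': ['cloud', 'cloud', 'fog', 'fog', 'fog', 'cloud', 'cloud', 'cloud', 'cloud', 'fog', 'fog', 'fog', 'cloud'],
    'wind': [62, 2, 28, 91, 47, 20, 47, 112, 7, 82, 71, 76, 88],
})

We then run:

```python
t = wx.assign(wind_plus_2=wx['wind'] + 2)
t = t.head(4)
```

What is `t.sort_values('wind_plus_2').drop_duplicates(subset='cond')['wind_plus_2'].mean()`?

add column wind_plus_2 = wx['wind'] + 2:
     cond  wind  wind_plus_2
0   cloud    62           64
1   cloud     2            4
2     fog    28           30
3     fog    91           93
4     fog    47           49
5   cloud    20           22
6   cloud    47           49
7   cloud   112          114
8   cloud     7            9
9     fog    82           84
10    fog    71           73
11    fog    76           78
12  cloud    88           90
take first 4 rows:
    cond  wind  wind_plus_2
0  cloud    62           64
1  cloud     2            4
2    fog    28           30
3    fog    91           93
sort by wind_plus_2:
    cond  wind  wind_plus_2
1  cloud     2            4
2    fog    28           30
0  cloud    62           64
3    fog    91           93
drop duplicate cond (keep=first):
    cond  wind  wind_plus_2
1  cloud     2            4
2    fog    28           30
mean of column 'wind_plus_2' → 17.0

17.0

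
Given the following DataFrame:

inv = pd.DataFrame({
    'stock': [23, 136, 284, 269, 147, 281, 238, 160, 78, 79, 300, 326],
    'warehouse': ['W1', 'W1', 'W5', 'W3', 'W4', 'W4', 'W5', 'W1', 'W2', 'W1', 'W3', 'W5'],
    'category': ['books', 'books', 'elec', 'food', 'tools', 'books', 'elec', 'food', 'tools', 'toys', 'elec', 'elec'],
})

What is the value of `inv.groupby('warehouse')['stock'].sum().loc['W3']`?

group by warehouse, sum of stock:
warehouse
W1    398
W2     78
W3    569
W4    428
W5    848
Name: stock, dtype: int64
Hence 569.

569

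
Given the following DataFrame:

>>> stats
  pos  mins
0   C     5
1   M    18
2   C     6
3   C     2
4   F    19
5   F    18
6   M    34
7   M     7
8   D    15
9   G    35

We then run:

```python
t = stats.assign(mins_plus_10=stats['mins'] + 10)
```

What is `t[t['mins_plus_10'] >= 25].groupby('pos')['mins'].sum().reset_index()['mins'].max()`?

add column mins_plus_10 = stats['mins'] + 10:
  pos  mins  mins_plus_10
0   C     5            15
1   M    18            28
2   C     6            16
3   C     2            12
4   F    19            29
5   F    18            28
6   M    34            44
7   M     7            17
8   D    15            25
9   G    35            45
filter rows where mins_plus_10 >= 25:
  pos  mins  mins_plus_10
1   M    18            28
4   F    19            29
5   F    18            28
6   M    34            44
8   D    15            25
9   G    35            45
group by pos, sum of mins:
pos
D    15
F    37
G    35
M    52
Name: mins, dtype: int64
reset_index():
  pos  mins
0   D    15
1   F    37
2   G    35
3   M    52
The max of column 'mins' is 52.

52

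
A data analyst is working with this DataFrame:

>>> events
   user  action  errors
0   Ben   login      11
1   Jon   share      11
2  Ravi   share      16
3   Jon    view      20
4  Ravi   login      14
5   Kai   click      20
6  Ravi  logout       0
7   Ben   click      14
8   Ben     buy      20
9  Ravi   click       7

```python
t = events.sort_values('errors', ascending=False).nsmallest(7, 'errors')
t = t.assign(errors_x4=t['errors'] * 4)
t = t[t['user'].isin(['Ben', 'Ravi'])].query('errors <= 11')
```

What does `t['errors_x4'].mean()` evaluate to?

sort by errors descending:
   user  action  errors
3   Jon    view      20
5   Kai   click      20
8   Ben     buy      20
2  Ravi   share      16
4  Ravi   login      14
7   Ben   click      14
0   Ben   login      11
1   Jon   share      11
9  Ravi   click       7
6  Ravi  logout       0
take 7 rows with smallest errors:
   user  action  errors
6  Ravi  logout       0
9  Ravi   click       7
0   Ben   login      11
1   Jon   share      11
4  Ravi   login      14
7   Ben   click      14
2  Ravi   share      16
add column errors_x4 = t['errors'] * 4:
   user  action  errors  errors_x4
6  Ravi  logout       0          0
9  Ravi   click       7         28
0   Ben   login      11         44
1   Jon   share      11         44
4  Ravi   login      14         56
7   Ben   click      14         56
2  Ravi   share      16         64
filter rows where user in ['Ben', 'Ravi']:
   user  action  errors  errors_x4
6  Ravi  logout       0          0
9  Ravi   click       7         28
0   Ben   login      11         44
4  Ravi   login      14         56
7   Ben   click      14         56
2  Ravi   share      16         64
filter rows where errors <= 11:
   user  action  errors  errors_x4
6  Ravi  logout       0          0
9  Ravi   click       7         28
0   Ben   login      11         44
Taking the mean of column 'errors_x4' gives 24.0.

24.0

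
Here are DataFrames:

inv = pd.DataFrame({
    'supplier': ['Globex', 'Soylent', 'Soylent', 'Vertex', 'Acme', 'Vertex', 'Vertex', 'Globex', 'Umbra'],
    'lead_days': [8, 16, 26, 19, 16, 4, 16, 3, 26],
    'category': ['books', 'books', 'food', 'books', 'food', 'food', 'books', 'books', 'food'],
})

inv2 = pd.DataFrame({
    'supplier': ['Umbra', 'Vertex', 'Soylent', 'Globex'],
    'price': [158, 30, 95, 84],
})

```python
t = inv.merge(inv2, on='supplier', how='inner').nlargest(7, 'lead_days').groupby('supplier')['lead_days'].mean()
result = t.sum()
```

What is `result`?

merge on 'supplier' (how='inner') → 8 rows:
  supplier  lead_days category  price
0   Globex          8    books     84
1  Soylent         16    books     95
2  Soylent         26     food     95
3   Vertex         19    books     30
4   Vertex          4     food     30
5   Vertex         16    books     30
6   Globex          3    books     84
7    Umbra         26     food    158
take 7 rows with largest lead_days:
  supplier  lead_days category  price
2  Soylent         26     food     95
7    Umbra         26     food    158
3   Vertex         19    books     30
1  Soylent         16    books     95
5   Vertex         16    books     30
0   Globex          8    books     84
4   Vertex          4     food     30
group by supplier, mean of lead_days:
supplier
Globex      8.0
Soylent    21.0
Umbra      26.0
Vertex     13.0
Name: lead_days, dtype: float64

68.0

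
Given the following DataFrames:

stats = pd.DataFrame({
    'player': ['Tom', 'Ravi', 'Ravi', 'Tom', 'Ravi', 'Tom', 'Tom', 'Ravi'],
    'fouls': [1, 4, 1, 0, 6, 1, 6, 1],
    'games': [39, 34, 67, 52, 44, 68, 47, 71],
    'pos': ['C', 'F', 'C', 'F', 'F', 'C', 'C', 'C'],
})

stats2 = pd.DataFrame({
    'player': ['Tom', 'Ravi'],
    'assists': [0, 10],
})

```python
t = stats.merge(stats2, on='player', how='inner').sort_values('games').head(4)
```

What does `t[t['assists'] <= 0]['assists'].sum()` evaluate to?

merge on 'player' (how='inner') → 8 rows:
  player  fouls  games pos  assists
0    Tom      1     39   C        0
1   Ravi      4     34   F       10
2   Ravi      1     67   C       10
3    Tom      0     52   F        0
4   Ravi      6     44   F       10
5    Tom      1     68   C        0
6    Tom      6     47   C        0
7   Ravi      1     71   C       10
sort by games:
  player  fouls  games pos  assists
1   Ravi      4     34   F       10
0    Tom      1     39   C        0
4   Ravi      6     44   F       10
6    Tom      6     47   C        0
3    Tom      0     52   F        0
2   Ravi      1     67   C       10
5    Tom      1     68   C        0
7   Ravi      1     71   C       10
take first 4 rows:
  player  fouls  games pos  assists
1   Ravi      4     34   F       10
0    Tom      1     39   C        0
4   Ravi      6     44   F       10
6    Tom      6     47   C        0
filter rows where assists <= 0:
  player  fouls  games pos  assists
0    Tom      1     39   C        0
6    Tom      6     47   C        0
Then the sum of column 'assists': 0

0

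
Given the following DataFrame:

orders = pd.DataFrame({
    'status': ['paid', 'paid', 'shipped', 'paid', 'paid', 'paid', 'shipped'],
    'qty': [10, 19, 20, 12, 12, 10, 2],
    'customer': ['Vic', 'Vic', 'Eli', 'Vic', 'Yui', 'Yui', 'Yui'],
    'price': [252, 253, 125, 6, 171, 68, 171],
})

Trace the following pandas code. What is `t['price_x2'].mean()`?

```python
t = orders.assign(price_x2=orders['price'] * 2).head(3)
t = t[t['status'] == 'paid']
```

add column price_x2 = orders['price'] * 2:
    status  qty customer  price  price_x2
0     paid   10      Vic    252       504
1     paid   19      Vic    253       506
2  shipped   20      Eli    125       250
3     paid   12      Vic      6        12
4     paid   12      Yui    171       342
5     paid   10      Yui     68       136
6  shipped    2      Yui    171       342
take first 3 rows:
    status  qty customer  price  price_x2
0     paid   10      Vic    252       504
1     paid   19      Vic    253       506
2  shipped   20      Eli    125       250
filter rows where status == 'paid':
  status  qty customer  price  price_x2
0   paid   10      Vic    252       504
1   paid   19      Vic    253       506
mean of column 'price_x2' → 505.0

505.0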